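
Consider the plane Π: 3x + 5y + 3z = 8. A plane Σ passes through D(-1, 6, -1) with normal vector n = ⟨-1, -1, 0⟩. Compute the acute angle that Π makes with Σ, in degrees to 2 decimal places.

Σ: n·r = n·D gives -x - y = -5.
cos θ = |n₁·n₂| / (|n₁||n₂|) = |-8| / (√43 · √2).
θ = arccos(0.86266) ≈ 30.38°.

30.38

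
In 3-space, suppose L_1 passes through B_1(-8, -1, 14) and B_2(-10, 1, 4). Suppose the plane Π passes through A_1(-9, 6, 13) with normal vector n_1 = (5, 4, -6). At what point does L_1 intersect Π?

A direction vector for L_1 is B_2 − B_1 = (-2, 2, -10).
Π: n_1·r = n_1·A_1 gives 5x + 4y - 6z = -99.
Substitute r = (-8, -1, 14) + t(-2, 2, -10) into the plane: -128 + 58t = -99, so t = 1/2.
Intersection: (-8, -1, 14) + (1/2)·(-2, 2, -10) = (-9, 0, 9).

(-9, 0, 9)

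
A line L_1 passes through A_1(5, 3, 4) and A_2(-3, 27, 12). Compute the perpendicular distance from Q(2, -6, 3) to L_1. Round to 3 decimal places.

A direction vector for L_1 is A_2 − A_1 = (-8, 24, 8).
Taking (5, 3, 4) on L_1 with direction v = (-8, 24, 8): w = Q − (5, 3, 4) = (-3, -9, -1), and w × v = (-48, 32, -144).
Distance = |w × v| / |v| = √24064 / √704 ≈ 5.847.

5.847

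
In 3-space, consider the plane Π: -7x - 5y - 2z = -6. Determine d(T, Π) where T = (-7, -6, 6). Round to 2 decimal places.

n·T − d = (-7)·(-7) + (-5)·(-6) + (-2)·(6) − (-6) = 73; |n| = √78.
Distance = |73| / √78 = 73/√78 ≈ 8.27.

8.27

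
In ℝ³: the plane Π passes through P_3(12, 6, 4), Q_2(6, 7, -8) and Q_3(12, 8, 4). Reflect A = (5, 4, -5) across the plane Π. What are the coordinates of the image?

P_3Q_2 = (-6, 1, -12), P_3Q_3 = (0, 2, 0); a normal to Π is P_3Q_2 × P_3Q_3 = (24, 0, -12).
Using P_3: Π has equation 24x - 12z = 240.
λ = (n·A − d)/|n|² = (180 − 240)/720 = -1/12.
Reflection = A − 2λn = (5, 4, -5) − (-1/6)·(24, 0, -12) = (9, 4, -7).

(9, 4, -7)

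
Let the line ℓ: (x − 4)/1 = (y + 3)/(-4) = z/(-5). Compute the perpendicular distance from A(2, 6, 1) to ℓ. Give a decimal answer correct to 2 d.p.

ℓ has direction (1, -4, -5) through (4, -3, 0).
Taking (4, -3, 0) on ℓ with direction v = (1, -4, -5): w = A − (4, -3, 0) = (-2, 9, 1), and w × v = (-41, -9, -1).
Distance = |w × v| / |v| = √1763 / √42 ≈ 6.48.

6.48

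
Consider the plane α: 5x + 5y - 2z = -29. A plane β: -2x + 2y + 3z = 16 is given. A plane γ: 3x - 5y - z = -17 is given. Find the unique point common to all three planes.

(-5, 0, 2)

Solving the 3×3 linear system 5x + 5y - 2z = -29, -2x + 2y + 3z = 16, 3x - 5y - z = -17 (e.g. by elimination or Cramer's rule, determinant = 92) gives (-5, 0, 2).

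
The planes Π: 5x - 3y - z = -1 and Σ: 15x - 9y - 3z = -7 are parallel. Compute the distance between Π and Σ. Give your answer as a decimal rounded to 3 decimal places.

Rescale Σ by 1/3: 5x - 3y - z = -7/3. Then distance = |-1 − (-7/3)| / √35 ≈ 0.225.

0.225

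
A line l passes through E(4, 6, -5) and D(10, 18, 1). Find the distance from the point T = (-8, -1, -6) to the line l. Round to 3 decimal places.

A direction vector for l is D − E = (6, 12, 6).
Taking (4, 6, -5) on l with direction v = (6, 12, 6): w = T − (4, 6, -5) = (-12, -7, -1), and w × v = (-30, 66, -102).
Distance = |w × v| / |v| = √15660 / √216 ≈ 8.515.

8.515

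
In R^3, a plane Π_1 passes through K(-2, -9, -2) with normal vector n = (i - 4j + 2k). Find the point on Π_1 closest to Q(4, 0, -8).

Π_1: n·r = n·K gives x - 4y + 2z = 30.
Foot = Q − λn with λ = (n·Q − d)/|n|² = (-12 − 30)/21 = -2.
Foot = (4, 0, -8) − (-2)·(1, -4, 2) = (6, -8, -4).

(6, -8, -4)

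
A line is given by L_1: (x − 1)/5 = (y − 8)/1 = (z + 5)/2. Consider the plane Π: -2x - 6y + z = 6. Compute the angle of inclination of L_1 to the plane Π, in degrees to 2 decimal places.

23.53

L_1 has direction (5, 1, 2) through (1, 8, -5).
sin θ = |n·v| / (|n||v|) = |-14| / (√41 · √30) = 0.39919.
θ ≈ 23.53°.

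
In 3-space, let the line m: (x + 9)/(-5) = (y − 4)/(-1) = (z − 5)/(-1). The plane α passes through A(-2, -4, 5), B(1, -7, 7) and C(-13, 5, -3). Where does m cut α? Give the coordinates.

(-4, 5, 6)

m has direction (-5, -1, -1) through (-9, 4, 5).
AB = (3, -3, 2), AC = (-11, 9, -8); a normal to α is AB × AC = (6, 2, -6).
Using A: α has equation 6x + 2y - 6z = -50.
Substitute r = (-9, 4, 5) + t(-5, -1, -1) into the plane: -76 + (-26)t = -50, so t = -1.
Intersection: (-9, 4, 5) + (-1)·(-5, -1, -1) = (-4, 5, 6).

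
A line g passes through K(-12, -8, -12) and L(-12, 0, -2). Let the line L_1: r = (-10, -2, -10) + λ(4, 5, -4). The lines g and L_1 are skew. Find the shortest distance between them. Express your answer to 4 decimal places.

A direction vector for g is L − K = (0, 8, 10).
Common perpendicular direction n = (0, 8, 10) × (4, 5, -4) = (-82, 40, -32).
With w = (-10, -2, -10) − (-12, -8, -12) = (2, 6, 2), w · n = 12.
Distance = |w · n| / |n| = |12| / √9348 ≈ 0.1241.

0.1241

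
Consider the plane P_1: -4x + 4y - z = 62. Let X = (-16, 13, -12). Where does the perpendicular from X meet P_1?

Foot = X − λn with λ = (n·X − d)/|n|² = (128 − 62)/33 = 2.
Foot = (-16, 13, -12) − 2·(-4, 4, -1) = (-8, 5, -10).

(-8, 5, -10)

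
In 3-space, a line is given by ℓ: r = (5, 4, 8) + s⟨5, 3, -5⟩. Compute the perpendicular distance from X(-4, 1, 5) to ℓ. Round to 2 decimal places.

8.56

Taking (5, 4, 8) on ℓ with direction v = (5, 3, -5): w = X − (5, 4, 8) = (-9, -3, -3), and w × v = (24, -60, -12).
Distance = |w × v| / |v| = √4320 / √59 ≈ 8.56.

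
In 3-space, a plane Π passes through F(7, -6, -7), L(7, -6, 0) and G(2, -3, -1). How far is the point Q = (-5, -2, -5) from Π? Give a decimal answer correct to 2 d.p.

FL = (0, 0, 7), FG = (-5, 3, 6); a normal to Π is FL × FG = (-21, -35, 0).
Using F: Π has equation -21x - 35y = 63.
n·Q − d = (-21)·(-5) + (-35)·(-2) + (0)·(-5) − 63 = 112; |n| = √1666.
Distance = |112| / √1666 = 112/√1666 ≈ 2.74.

2.74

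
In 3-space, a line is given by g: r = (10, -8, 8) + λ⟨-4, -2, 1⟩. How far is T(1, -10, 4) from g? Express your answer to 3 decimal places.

Taking (10, -8, 8) on g with direction v = (-4, -2, 1): w = T − (10, -8, 8) = (-9, -2, -4), and w × v = (-10, 25, 10).
Distance = |w × v| / |v| = √825 / √21 ≈ 6.268.

6.268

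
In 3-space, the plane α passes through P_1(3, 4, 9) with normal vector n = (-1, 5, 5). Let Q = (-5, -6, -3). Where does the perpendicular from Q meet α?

α: n·r = n·P_1 gives -x + 5y + 5z = 62.
Foot = Q − λn with λ = (n·Q − d)/|n|² = (-40 − 62)/51 = -2.
Foot = (-5, -6, -3) − (-2)·(-1, 5, 5) = (-7, 4, 7).

(-7, 4, 7)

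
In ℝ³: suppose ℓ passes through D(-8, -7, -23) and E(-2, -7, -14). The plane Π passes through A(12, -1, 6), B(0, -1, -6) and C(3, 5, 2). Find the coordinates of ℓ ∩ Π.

A direction vector for ℓ is E − D = (6, 0, 9).
AB = (-12, 0, -12), AC = (-9, 6, -4); a normal to Π is AB × AC = (72, 60, -72).
Using A: Π has equation 72x + 60y - 72z = 372.
Substitute r = (-8, -7, -23) + t(6, 0, 9) into the plane: 660 + (-216)t = 372, so t = 4/3.
Intersection: (-8, -7, -23) + (4/3)·(6, 0, 9) = (0, -7, -11).

(0, -7, -11)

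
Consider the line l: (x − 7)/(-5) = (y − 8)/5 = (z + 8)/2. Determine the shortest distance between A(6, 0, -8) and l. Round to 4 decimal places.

l has direction (-5, 5, 2) through (7, 8, -8).
Taking (7, 8, -8) on l with direction v = (-5, 5, 2): w = A − (7, 8, -8) = (-1, -8, 0), and w × v = (-16, 2, -45).
Distance = |w × v| / |v| = √2285 / √54 ≈ 6.5050.

6.5050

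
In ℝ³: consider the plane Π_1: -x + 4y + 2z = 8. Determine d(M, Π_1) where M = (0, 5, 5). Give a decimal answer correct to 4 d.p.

4.8008

n·M − d = (-1)·(0) + (4)·(5) + (2)·(5) − 8 = 22; |n| = √21.
Distance = |22| / √21 = 22/√21 ≈ 4.8008.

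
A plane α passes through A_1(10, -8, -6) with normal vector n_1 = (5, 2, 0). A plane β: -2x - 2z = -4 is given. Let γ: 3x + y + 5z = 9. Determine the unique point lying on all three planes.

(4, 7, -2)

α: n_1·r = n_1·A_1 gives 5x + 2y = 34.
Solving the 3×3 linear system 5x + 2y = 34, -2x - 2z = -4, 3x + y + 5z = 9 (e.g. by elimination or Cramer's rule, determinant = 18) gives (4, 7, -2).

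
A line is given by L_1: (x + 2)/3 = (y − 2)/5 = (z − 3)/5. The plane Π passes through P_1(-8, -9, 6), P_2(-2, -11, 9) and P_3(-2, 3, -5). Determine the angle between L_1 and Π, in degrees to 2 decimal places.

L_1 has direction (3, 5, 5) through (-2, 2, 3).
P_1P_2 = (6, -2, 3), P_1P_3 = (6, 12, -11); a normal to Π is P_1P_2 × P_1P_3 = (-14, 84, 84).
Using P_1: Π has equation -14x + 84y + 84z = -140.
sin θ = |n·v| / (|n||v|) = |798| / (√14308 · √59) = 0.86854.
θ ≈ 60.29°.

60.29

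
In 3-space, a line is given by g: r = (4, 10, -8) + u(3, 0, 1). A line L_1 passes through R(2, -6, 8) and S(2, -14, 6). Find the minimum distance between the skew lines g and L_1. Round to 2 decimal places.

A direction vector for L_1 is S − R = (0, -8, -2).
Common perpendicular direction n = (3, 0, 1) × (0, -8, -2) = (8, 6, -24).
With w = (2, -6, 8) − (4, 10, -8) = (-2, -16, 16), w · n = -496.
Distance = |w · n| / |n| = |-496| / √676 ≈ 19.08.

19.08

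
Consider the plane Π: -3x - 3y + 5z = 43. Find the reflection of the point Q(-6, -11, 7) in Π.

λ = (n·Q − d)/|n|² = (86 − 43)/43 = 1.
Reflection = Q − 2λn = (-6, -11, 7) − 2·(-3, -3, 5) = (0, -5, -3).

(0, -5, -3)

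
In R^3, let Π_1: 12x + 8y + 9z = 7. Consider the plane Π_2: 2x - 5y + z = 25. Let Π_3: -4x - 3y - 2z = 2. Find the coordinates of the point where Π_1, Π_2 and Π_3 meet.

Solving the 3×3 linear system 12x + 8y + 9z = 7, 2x - 5y + z = 25, -4x - 3y - 2z = 2 (e.g. by elimination or Cramer's rule, determinant = -78) gives (1, -4, 3).

(1, -4, 3)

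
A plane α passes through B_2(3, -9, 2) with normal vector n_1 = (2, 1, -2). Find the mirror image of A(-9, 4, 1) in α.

(-5, 6, -3)

α: n_1·r = n_1·B_2 gives 2x + y - 2z = -7.
λ = (n·A − d)/|n|² = (-16 − (-7))/9 = -1.
Reflection = A − 2λn = (-9, 4, 1) − (-2)·(2, 1, -2) = (-5, 6, -3).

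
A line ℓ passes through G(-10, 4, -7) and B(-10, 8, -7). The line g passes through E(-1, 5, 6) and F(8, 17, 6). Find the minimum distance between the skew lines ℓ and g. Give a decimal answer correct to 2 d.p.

13.00

A direction vector for ℓ is B − G = (0, 4, 0).
A direction vector for g is F − E = (9, 12, 0).
Common perpendicular direction n = (0, 4, 0) × (9, 12, 0) = (0, 0, -36).
With w = (-1, 5, 6) − (-10, 4, -7) = (9, 1, 13), w · n = -468.
Distance = |w · n| / |n| = |-468| / √1296 ≈ 13.00.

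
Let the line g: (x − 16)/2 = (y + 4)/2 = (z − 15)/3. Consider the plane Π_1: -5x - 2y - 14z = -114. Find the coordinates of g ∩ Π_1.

g has direction (2, 2, 3) through (16, -4, 15).
Substitute r = (16, -4, 15) + t(2, 2, 3) into the plane: -282 + (-56)t = -114, so t = -3.
Intersection: (16, -4, 15) + (-3)·(2, 2, 3) = (10, -10, 6).

(10, -10, 6)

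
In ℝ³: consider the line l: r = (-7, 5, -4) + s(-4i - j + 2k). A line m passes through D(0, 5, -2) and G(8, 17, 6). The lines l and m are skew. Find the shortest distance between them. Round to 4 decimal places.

A direction vector for m is G − D = (8, 12, 8).
Common perpendicular direction n = (-4, -1, 2) × (8, 12, 8) = (-32, 48, -40).
With w = (0, 5, -2) − (-7, 5, -4) = (7, 0, 2), w · n = -304.
Distance = |w · n| / |n| = |-304| / √4928 ≈ 4.3305.

4.3305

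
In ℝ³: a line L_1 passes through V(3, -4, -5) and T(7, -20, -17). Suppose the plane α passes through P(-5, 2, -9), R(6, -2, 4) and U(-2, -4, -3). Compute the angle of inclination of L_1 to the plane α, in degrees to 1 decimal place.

A direction vector for L_1 is T − V = (4, -16, -12).
PR = (11, -4, 13), PU = (3, -6, 6); a normal to α is PR × PU = (54, -27, -54).
Using P: α has equation 54x - 27y - 54z = 162.
sin θ = |n·v| / (|n||v|) = |1296| / (√6561 · √416) = 0.78446.
θ ≈ 51.7°.

51.7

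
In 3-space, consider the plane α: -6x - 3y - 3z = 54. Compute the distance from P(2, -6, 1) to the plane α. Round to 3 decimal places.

6.940

n·P − d = (-6)·(2) + (-3)·(-6) + (-3)·(1) − 54 = -51; |n| = √54.
Distance = |-51| / √54 = 51/√54 ≈ 6.940.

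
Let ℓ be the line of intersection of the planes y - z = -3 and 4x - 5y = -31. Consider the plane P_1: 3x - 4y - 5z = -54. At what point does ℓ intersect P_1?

Direction of ℓ: (0, 1, -1) × (4, -5, 0) = (-5, -4, -4).
A point on ℓ: solving the two plane equations with x = -19 gives (-19, -9, -6).
Substitute r = (-19, -9, -6) + t(-5, -4, -4) into the plane: 9 + 21t = -54, so t = -3.
Intersection: (-19, -9, -6) + (-3)·(-5, -4, -4) = (-4, 3, 6).

(-4, 3, 6)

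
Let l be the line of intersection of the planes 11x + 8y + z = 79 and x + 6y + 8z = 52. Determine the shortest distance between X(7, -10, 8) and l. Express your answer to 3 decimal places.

Direction of l: (11, 8, 1) × (1, 6, 8) = (58, -87, 58).
A point on l: solving the two plane equations with x = 4 gives (4, 4, 3).
Taking (4, 4, 3) on l with direction v = (58, -87, 58): w = X − (4, 4, 3) = (3, -14, 5), and w × v = (-377, 116, 551).
Distance = |w × v| / |v| = √459186 / √14297 ≈ 5.667.

5.667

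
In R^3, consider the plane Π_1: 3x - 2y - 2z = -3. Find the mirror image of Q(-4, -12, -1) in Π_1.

λ = (n·Q − d)/|n|² = (14 − (-3))/17 = 1.
Reflection = Q − 2λn = (-4, -12, -1) − 2·(3, -2, -2) = (-10, -8, 3).

(-10, -8, 3)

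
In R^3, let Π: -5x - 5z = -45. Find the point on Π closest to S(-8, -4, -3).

(2, -4, 7)

Foot = S − λn with λ = (n·S − d)/|n|² = (55 − (-45))/50 = 2.
Foot = (-8, -4, -3) − 2·(-5, 0, -5) = (2, -4, 7).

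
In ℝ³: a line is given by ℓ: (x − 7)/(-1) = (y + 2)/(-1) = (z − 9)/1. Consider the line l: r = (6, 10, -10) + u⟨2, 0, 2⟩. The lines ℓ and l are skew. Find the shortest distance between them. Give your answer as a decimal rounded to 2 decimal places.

2.45

ℓ has direction (-1, -1, 1) through (7, -2, 9).
Common perpendicular direction n = (-1, -1, 1) × (2, 0, 2) = (-2, 4, 2).
With w = (6, 10, -10) − (7, -2, 9) = (-1, 12, -19), w · n = 12.
Distance = |w · n| / |n| = |12| / √24 ≈ 2.45.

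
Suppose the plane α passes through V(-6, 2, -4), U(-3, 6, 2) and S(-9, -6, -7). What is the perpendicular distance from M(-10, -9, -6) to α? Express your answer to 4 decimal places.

VU = (3, 4, 6), VS = (-3, -8, -3); a normal to α is VU × VS = (36, -9, -12).
Using V: α has equation 36x - 9y - 12z = -186.
n·M − d = (36)·(-10) + (-9)·(-9) + (-12)·(-6) − (-186) = -21; |n| = √1521.
Distance = |-21| / √1521 = 21/√1521 ≈ 0.5385.

0.5385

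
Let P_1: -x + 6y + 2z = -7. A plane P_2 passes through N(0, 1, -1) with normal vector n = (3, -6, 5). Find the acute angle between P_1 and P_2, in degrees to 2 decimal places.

57.23

P_2: n·r = n·N gives 3x - 6y + 5z = -11.
cos θ = |n₁·n₂| / (|n₁||n₂|) = |-29| / (√41 · √70).
θ = arccos(0.54132) ≈ 57.23°.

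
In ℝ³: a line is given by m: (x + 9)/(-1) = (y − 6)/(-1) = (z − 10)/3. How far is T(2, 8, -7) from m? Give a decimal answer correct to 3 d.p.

m has direction (-1, -1, 3) through (-9, 6, 10).
Taking (-9, 6, 10) on m with direction v = (-1, -1, 3): w = T − (-9, 6, 10) = (11, 2, -17), and w × v = (-11, -16, -9).
Distance = |w × v| / |v| = √458 / √11 ≈ 6.453.

6.453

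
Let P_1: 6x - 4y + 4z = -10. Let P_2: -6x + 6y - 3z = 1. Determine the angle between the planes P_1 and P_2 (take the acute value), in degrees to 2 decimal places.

cos θ = |n₁·n₂| / (|n₁||n₂|) = |-72| / (√68 · √81).
θ = arccos(0.97014) ≈ 14.04°.

14.04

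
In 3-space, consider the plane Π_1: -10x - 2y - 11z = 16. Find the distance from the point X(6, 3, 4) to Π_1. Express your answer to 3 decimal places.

n·X − d = (-10)·(6) + (-2)·(3) + (-11)·(4) − 16 = -126; |n| = √225.
Distance = |-126| / √225 = 126/√225 ≈ 8.400.

8.400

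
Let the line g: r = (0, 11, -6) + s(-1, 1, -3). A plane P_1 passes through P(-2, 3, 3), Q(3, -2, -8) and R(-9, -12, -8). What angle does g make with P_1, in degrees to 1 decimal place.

57.7

PQ = (5, -5, -11), PR = (-7, -15, -11); a normal to P_1 is PQ × PR = (-110, 132, -110).
Using P: P_1 has equation -110x + 132y - 110z = 286.
sin θ = |n·v| / (|n||v|) = |572| / (√41624 · √11) = 0.84533.
θ ≈ 57.7°.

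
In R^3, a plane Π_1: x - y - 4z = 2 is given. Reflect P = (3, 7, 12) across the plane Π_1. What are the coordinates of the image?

(9, 1, -12)

λ = (n·P − d)/|n|² = (-52 − 2)/18 = -3.
Reflection = P − 2λn = (3, 7, 12) − (-6)·(1, -1, -4) = (9, 1, -12).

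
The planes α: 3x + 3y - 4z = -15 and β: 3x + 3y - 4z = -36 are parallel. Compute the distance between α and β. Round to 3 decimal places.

3.601

Same normal n = (3, 3, -4) with |n| = √34; distance = |-15 − (-36)| / |n| = 21/√34 ≈ 3.601.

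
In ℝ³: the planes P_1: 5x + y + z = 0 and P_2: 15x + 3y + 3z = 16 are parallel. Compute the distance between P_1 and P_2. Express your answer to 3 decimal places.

1.026

Rescale P_2 by 1/3: 5x + y + z = 16/3. Then distance = |0 − (16/3)| / √27 ≈ 1.026.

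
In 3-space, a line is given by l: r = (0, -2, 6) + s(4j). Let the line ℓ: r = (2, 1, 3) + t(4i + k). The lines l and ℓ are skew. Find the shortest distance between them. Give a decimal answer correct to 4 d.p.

3.3955

Common perpendicular direction n = (0, 4, 0) × (4, 0, 1) = (4, 0, -16).
With w = (2, 1, 3) − (0, -2, 6) = (2, 3, -3), w · n = 56.
Distance = |w · n| / |n| = |56| / √272 ≈ 3.3955.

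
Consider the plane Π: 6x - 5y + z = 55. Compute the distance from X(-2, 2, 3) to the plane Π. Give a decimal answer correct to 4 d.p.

9.3980

n·X − d = (6)·(-2) + (-5)·(2) + (1)·(3) − 55 = -74; |n| = √62.
Distance = |-74| / √62 = 74/√62 ≈ 9.3980.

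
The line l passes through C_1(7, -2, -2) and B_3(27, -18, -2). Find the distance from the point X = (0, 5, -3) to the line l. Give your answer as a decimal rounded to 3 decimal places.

A direction vector for l is B_3 − C_1 = (20, -16, 0).
Taking (7, -2, -2) on l with direction v = (20, -16, 0): w = X − (7, -2, -2) = (-7, 7, -1), and w × v = (-16, -20, -28).
Distance = |w × v| / |v| = √1440 / √656 ≈ 1.482.

1.482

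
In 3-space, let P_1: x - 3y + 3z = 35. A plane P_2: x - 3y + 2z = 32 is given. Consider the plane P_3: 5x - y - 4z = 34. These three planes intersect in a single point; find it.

Solving the 3×3 linear system x - 3y + 3z = 35, x - 3y + 2z = 32, 5x - y - 4z = 34 (e.g. by elimination or Cramer's rule, determinant = 14) gives (8, -6, 3).

(8, -6, 3)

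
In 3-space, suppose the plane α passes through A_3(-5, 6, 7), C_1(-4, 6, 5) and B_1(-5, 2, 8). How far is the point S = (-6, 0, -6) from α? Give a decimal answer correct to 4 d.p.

7.3333

A_3C_1 = (1, 0, -2), A_3B_1 = (0, -4, 1); a normal to α is A_3C_1 × A_3B_1 = (-8, -1, -4).
Using A_3: α has equation -8x - y - 4z = 6.
n·S − d = (-8)·(-6) + (-1)·(0) + (-4)·(-6) − 6 = 66; |n| = √81.
Distance = |66| / √81 = 66/√81 ≈ 7.3333.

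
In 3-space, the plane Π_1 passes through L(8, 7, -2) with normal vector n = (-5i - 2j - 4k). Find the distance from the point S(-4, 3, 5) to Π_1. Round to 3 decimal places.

Π_1: n·r = n·L gives -5x - 2y - 4z = -46.
n·S − d = (-5)·(-4) + (-2)·(3) + (-4)·(5) − (-46) = 40; |n| = √45.
Distance = |40| / √45 = 40/√45 ≈ 5.963.

5.963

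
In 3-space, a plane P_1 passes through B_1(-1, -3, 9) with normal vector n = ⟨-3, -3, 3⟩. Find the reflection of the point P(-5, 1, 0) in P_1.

(-11, -5, 6)

P_1: n·r = n·B_1 gives -3x - 3y + 3z = 39.
λ = (n·P − d)/|n|² = (12 − 39)/27 = -1.
Reflection = P − 2λn = (-5, 1, 0) − (-2)·(-3, -3, 3) = (-11, -5, 6).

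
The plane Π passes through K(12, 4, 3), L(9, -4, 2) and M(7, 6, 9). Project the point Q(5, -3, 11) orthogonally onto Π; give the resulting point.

(3, -2, 9)

KL = (-3, -8, -1), KM = (-5, 2, 6); a normal to Π is KL × KM = (-46, 23, -46).
Using K: Π has equation -46x + 23y - 46z = -598.
Foot = Q − λn with λ = (n·Q − d)/|n|² = (-805 − (-598))/4761 = -1/23.
Foot = (5, -3, 11) − (-1/23)·(-46, 23, -46) = (3, -2, 9).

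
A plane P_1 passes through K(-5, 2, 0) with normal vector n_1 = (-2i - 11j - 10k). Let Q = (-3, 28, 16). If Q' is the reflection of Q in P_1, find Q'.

P_1: n_1·r = n_1·K gives -2x - 11y - 10z = -12.
λ = (n·Q − d)/|n|² = (-462 − (-12))/225 = -2.
Reflection = Q − 2λn = (-3, 28, 16) − (-4)·(-2, -11, -10) = (-11, -16, -24).

(-11, -16, -24)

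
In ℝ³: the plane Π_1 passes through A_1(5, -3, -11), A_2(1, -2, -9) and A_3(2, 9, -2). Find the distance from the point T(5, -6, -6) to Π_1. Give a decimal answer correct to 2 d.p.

A_1A_2 = (-4, 1, 2), A_1A_3 = (-3, 12, 9); a normal to Π_1 is A_1A_2 × A_1A_3 = (-15, 30, -45).
Using A_1: Π_1 has equation -15x + 30y - 45z = 330.
n·T − d = (-15)·(5) + (30)·(-6) + (-45)·(-6) − 330 = -315; |n| = √3150.
Distance = |-315| / √3150 = 315/√3150 ≈ 5.61.

5.61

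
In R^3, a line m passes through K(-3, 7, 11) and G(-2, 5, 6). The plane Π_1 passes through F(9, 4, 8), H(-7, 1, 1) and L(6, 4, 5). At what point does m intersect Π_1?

(-1, 3, 1)

A direction vector for m is G − K = (1, -2, -5).
FH = (-16, -3, -7), FL = (-3, 0, -3); a normal to Π_1 is FH × FL = (9, -27, -9).
Using F: Π_1 has equation 9x - 27y - 9z = -99.
Substitute r = (-3, 7, 11) + t(1, -2, -5) into the plane: -315 + 108t = -99, so t = 2.
Intersection: (-3, 7, 11) + 2·(1, -2, -5) = (-1, 3, 1).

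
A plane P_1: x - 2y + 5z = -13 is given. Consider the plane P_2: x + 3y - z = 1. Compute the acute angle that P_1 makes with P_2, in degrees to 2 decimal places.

56.60

cos θ = |n₁·n₂| / (|n₁||n₂|) = |-10| / (√30 · √11).
θ = arccos(0.55048) ≈ 56.60°.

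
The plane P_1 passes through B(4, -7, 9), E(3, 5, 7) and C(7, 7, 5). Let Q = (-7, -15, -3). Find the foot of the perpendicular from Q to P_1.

(-1, -12, 12)

BE = (-1, 12, -2), BC = (3, 14, -4); a normal to P_1 is BE × BC = (-20, -10, -50).
Using B: P_1 has equation -20x - 10y - 50z = -460.
Foot = Q − λn with λ = (n·Q − d)/|n|² = (440 − (-460))/3000 = 3/10.
Foot = (-7, -15, -3) − (3/10)·(-20, -10, -50) = (-1, -12, 12).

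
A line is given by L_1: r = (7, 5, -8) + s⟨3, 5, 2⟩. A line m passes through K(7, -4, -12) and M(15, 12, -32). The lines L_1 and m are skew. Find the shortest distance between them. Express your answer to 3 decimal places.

4.694

A direction vector for m is M − K = (8, 16, -20).
Common perpendicular direction n = (3, 5, 2) × (8, 16, -20) = (-132, 76, 8).
With w = (7, -4, -12) − (7, 5, -8) = (0, -9, -4), w · n = -716.
Distance = |w · n| / |n| = |-716| / √23264 ≈ 4.694.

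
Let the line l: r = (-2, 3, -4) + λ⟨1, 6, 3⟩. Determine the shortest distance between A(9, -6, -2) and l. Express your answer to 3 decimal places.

13.276

Taking (-2, 3, -4) on l with direction v = (1, 6, 3): w = A − (-2, 3, -4) = (11, -9, 2), and w × v = (-39, -31, 75).
Distance = |w × v| / |v| = √8107 / √46 ≈ 13.276.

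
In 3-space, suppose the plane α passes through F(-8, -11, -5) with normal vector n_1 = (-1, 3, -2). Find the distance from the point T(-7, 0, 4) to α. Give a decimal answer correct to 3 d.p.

3.742

α: n_1·r = n_1·F gives -x + 3y - 2z = -15.
n·T − d = (-1)·(-7) + (3)·(0) + (-2)·(4) − (-15) = 14; |n| = √14.
Distance = |14| / √14 = 14/√14 ≈ 3.742.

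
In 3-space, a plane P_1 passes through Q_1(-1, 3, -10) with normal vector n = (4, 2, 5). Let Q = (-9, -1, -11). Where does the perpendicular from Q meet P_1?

P_1: n·r = n·Q_1 gives 4x + 2y + 5z = -48.
Foot = Q − λn with λ = (n·Q − d)/|n|² = (-93 − (-48))/45 = -1.
Foot = (-9, -1, -11) − (-1)·(4, 2, 5) = (-5, 1, -6).

(-5, 1, -6)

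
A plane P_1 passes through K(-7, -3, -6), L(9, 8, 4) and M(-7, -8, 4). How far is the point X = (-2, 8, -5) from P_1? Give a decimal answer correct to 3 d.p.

KL = (16, 11, 10), KM = (0, -5, 10); a normal to P_1 is KL × KM = (160, -160, -80).
Using K: P_1 has equation 160x - 160y - 80z = -160.
n·X − d = (160)·(-2) + (-160)·(8) + (-80)·(-5) − (-160) = -1040; |n| = √57600.
Distance = |-1040| / √57600 = 1040/√57600 ≈ 4.333.

4.333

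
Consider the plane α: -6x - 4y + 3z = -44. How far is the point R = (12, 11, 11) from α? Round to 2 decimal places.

n·R − d = (-6)·(12) + (-4)·(11) + (3)·(11) − (-44) = -39; |n| = √61.
Distance = |-39| / √61 = 39/√61 ≈ 4.99.

4.99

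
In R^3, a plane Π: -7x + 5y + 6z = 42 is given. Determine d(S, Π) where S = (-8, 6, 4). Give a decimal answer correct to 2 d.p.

n·S − d = (-7)·(-8) + (5)·(6) + (6)·(4) − 42 = 68; |n| = √110.
Distance = |68| / √110 = 68/√110 ≈ 6.48.

6.48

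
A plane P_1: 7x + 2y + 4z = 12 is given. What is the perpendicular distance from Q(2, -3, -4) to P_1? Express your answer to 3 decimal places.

n·Q − d = (7)·(2) + (2)·(-3) + (4)·(-4) − 12 = -20; |n| = √69.
Distance = |-20| / √69 = 20/√69 ≈ 2.408.

2.408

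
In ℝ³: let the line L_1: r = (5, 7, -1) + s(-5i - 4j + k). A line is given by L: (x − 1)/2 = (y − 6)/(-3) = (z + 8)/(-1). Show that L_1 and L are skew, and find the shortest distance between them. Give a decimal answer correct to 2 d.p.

L has direction (2, -3, -1) through (1, 6, -8).
Common perpendicular direction n = (-5, -4, 1) × (2, -3, -1) = (7, -3, 23).
With w = (1, 6, -8) − (5, 7, -1) = (-4, -1, -7), w · n = -186.
Since n ≠ 0 the lines are not parallel, and w · n = -186 ≠ 0 so they do not intersect; hence they are skew.
Distance = |w · n| / |n| = |-186| / √587 ≈ 7.68.

7.68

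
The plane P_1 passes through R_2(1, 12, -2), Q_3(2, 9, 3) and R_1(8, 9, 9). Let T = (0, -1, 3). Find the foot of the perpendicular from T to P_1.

(-3, 3, 6)

R_2Q_3 = (1, -3, 5), R_2R_1 = (7, -3, 11); a normal to P_1 is R_2Q_3 × R_2R_1 = (-18, 24, 18).
Using R_2: P_1 has equation -18x + 24y + 18z = 234.
Foot = T − λn with λ = (n·T − d)/|n|² = (30 − 234)/1224 = -1/6.
Foot = (0, -1, 3) − (-1/6)·(-18, 24, 18) = (-3, 3, 6).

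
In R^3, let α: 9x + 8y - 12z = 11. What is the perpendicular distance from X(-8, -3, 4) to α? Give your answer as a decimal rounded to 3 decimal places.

9.118

n·X − d = (9)·(-8) + (8)·(-3) + (-12)·(4) − 11 = -155; |n| = √289.
Distance = |-155| / √289 = 155/√289 ≈ 9.118.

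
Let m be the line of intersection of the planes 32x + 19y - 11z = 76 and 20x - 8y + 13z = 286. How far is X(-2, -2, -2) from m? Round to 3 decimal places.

Direction of m: (32, 19, -11) × (20, -8, 13) = (159, -636, -636).
A point on m: solving the two plane equations with x = 8 gives (8, -6, 6).
Taking (8, -6, 6) on m with direction v = (159, -636, -636): w = X − (8, -6, 6) = (-10, 4, -8), and w × v = (-7632, -7632, 5724).
Distance = |w × v| / |v| = √149259024 / √834273 ≈ 13.376.

13.376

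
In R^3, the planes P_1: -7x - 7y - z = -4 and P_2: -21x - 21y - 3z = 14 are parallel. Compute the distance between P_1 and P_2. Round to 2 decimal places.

0.87

Rescale P_2 by 1/3: -7x - 7y - z = 14/3. Then distance = |-4 − (14/3)| / √99 ≈ 0.87.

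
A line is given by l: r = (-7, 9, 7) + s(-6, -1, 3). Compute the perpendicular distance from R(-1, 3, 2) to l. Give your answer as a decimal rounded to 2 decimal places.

7.28

Taking (-7, 9, 7) on l with direction v = (-6, -1, 3): w = R − (-7, 9, 7) = (6, -6, -5), and w × v = (-23, 12, -42).
Distance = |w × v| / |v| = √2437 / √46 ≈ 7.28.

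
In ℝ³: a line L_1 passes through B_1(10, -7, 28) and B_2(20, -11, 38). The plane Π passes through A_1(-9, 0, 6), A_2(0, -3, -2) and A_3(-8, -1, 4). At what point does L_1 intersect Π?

(-10, 1, 8)

A direction vector for L_1 is B_2 − B_1 = (10, -4, 10).
A_1A_2 = (9, -3, -8), A_1A_3 = (1, -1, -2); a normal to Π is A_1A_2 × A_1A_3 = (-2, 10, -6).
Using A_1: Π has equation -2x + 10y - 6z = -18.
Substitute r = (10, -7, 28) + t(10, -4, 10) into the plane: -258 + (-120)t = -18, so t = -2.
Intersection: (10, -7, 28) + (-2)·(10, -4, 10) = (-10, 1, 8).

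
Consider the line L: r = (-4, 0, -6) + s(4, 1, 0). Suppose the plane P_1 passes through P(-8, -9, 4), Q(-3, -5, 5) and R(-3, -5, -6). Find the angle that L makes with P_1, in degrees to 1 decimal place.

24.6

PQ = (5, 4, 1), PR = (5, 4, -10); a normal to P_1 is PQ × PR = (-44, 55, 0).
Using P: P_1 has equation -44x + 55y = -143.
sin θ = |n·v| / (|n||v|) = |-121| / (√4961 · √17) = 0.41665.
θ ≈ 24.6°.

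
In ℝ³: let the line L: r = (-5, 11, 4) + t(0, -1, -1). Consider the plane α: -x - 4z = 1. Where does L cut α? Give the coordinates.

(-5, 8, 1)

Substitute r = (-5, 11, 4) + t(0, -1, -1) into the plane: -11 + 4t = 1, so t = 3.
Intersection: (-5, 11, 4) + 3·(0, -1, -1) = (-5, 8, 1).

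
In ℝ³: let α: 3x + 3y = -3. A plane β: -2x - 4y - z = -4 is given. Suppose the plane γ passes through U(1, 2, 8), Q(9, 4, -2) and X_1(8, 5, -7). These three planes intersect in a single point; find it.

(-5, 4, -2)

UQ = (8, 2, -10), UX_1 = (7, 3, -15); a normal to γ is UQ × UX_1 = (0, 50, 10).
Using U: γ has equation 50y + 10z = 180.
Solving the 3×3 linear system 3x + 3y = -3, -2x - 4y - z = -4, 50y + 10z = 180 (e.g. by elimination or Cramer's rule, determinant = 90) gives (-5, 4, -2).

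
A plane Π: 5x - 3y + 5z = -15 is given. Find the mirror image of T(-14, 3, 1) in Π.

(-4, -3, 11)

λ = (n·T − d)/|n|² = (-74 − (-15))/59 = -1.
Reflection = T − 2λn = (-14, 3, 1) − (-2)·(5, -3, 5) = (-4, -3, 11).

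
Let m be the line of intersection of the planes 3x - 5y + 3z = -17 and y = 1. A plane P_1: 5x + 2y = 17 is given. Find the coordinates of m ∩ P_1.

(3, 1, -7)

Direction of m: (3, -5, 3) × (0, 1, 0) = (-3, 0, 3).
A point on m: solving the two plane equations with x = -6 gives (-6, 1, 2).
Substitute r = (-6, 1, 2) + t(-3, 0, 3) into the plane: -28 + (-15)t = 17, so t = -3.
Intersection: (-6, 1, 2) + (-3)·(-3, 0, 3) = (3, 1, -7).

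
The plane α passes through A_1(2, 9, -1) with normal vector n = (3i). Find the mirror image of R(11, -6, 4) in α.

(-7, -6, 4)

α: n·r = n·A_1 gives 3x = 6.
λ = (n·R − d)/|n|² = (33 − 6)/9 = 3.
Reflection = R − 2λn = (11, -6, 4) − 6·(3, 0, 0) = (-7, -6, 4).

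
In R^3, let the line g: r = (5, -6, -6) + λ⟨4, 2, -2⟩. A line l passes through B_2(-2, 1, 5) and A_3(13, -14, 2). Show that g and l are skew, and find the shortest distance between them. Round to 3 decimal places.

A direction vector for l is A_3 − B_2 = (15, -15, -3).
Common perpendicular direction n = (4, 2, -2) × (15, -15, -3) = (-36, -18, -90).
With w = (-2, 1, 5) − (5, -6, -6) = (-7, 7, 11), w · n = -864.
Since n ≠ 0 the lines are not parallel, and w · n = -864 ≠ 0 so they do not intersect; hence they are skew.
Distance = |w · n| / |n| = |-864| / √9720 ≈ 8.764.

8.764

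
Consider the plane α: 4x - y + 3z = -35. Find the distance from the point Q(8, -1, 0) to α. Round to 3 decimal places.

13.336

n·Q − d = (4)·(8) + (-1)·(-1) + (3)·(0) − (-35) = 68; |n| = √26.
Distance = |68| / √26 = 68/√26 ≈ 13.336.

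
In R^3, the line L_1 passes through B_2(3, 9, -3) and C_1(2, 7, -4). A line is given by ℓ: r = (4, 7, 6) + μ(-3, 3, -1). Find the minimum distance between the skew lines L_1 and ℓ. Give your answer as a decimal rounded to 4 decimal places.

A direction vector for L_1 is C_1 − B_2 = (-1, -2, -1).
Common perpendicular direction n = (-1, -2, -1) × (-3, 3, -1) = (5, 2, -9).
With w = (4, 7, 6) − (3, 9, -3) = (1, -2, 9), w · n = -80.
Distance = |w · n| / |n| = |-80| / √110 ≈ 7.6277.

7.6277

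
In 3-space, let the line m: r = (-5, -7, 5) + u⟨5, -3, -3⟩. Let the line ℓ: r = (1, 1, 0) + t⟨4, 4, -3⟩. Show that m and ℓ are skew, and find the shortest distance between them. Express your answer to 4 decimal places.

0.2605

Common perpendicular direction n = (5, -3, -3) × (4, 4, -3) = (21, 3, 32).
With w = (1, 1, 0) − (-5, -7, 5) = (6, 8, -5), w · n = -10.
Since n ≠ 0 the lines are not parallel, and w · n = -10 ≠ 0 so they do not intersect; hence they are skew.
Distance = |w · n| / |n| = |-10| / √1474 ≈ 0.2605.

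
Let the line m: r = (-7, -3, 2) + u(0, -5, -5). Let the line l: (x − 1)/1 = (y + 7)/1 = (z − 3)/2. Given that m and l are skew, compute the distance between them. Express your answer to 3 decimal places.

l has direction (1, 1, 2) through (1, -7, 3).
Common perpendicular direction n = (0, -5, -5) × (1, 1, 2) = (-5, -5, 5).
With w = (1, -7, 3) − (-7, -3, 2) = (8, -4, 1), w · n = -15.
Distance = |w · n| / |n| = |-15| / √75 ≈ 1.732.

1.732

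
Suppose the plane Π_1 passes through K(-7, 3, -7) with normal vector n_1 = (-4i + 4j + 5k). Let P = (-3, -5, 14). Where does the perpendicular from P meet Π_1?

(1, -9, 9)

Π_1: n_1·r = n_1·K gives -4x + 4y + 5z = 5.
Foot = P − λn with λ = (n·P − d)/|n|² = (62 − 5)/57 = 1.
Foot = (-3, -5, 14) − 1·(-4, 4, 5) = (1, -9, 9).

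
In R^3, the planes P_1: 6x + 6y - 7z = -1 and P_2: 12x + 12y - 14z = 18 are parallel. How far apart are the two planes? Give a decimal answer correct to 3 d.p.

0.909

Rescale P_2 by 1/2: 6x + 6y - 7z = 9. Then distance = |-1 − 9| / √121 ≈ 0.909.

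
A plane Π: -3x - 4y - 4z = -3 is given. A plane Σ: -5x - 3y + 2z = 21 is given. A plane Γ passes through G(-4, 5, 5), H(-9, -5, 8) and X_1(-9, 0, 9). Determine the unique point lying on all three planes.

(-3, 0, 3)

GH = (-5, -10, 3), GX_1 = (-5, -5, 4); a normal to Γ is GH × GX_1 = (-25, 5, -25).
Using G: Γ has equation -25x + 5y - 25z = 0.
Solving the 3×3 linear system -3x - 4y - 4z = -3, -5x - 3y + 2z = 21, -25x + 5y - 25z = 0 (e.g. by elimination or Cramer's rule, determinant = 905) gives (-3, 0, 3).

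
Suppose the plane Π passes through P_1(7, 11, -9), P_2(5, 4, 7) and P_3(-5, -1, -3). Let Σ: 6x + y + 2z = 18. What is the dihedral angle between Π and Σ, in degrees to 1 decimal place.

67.2

P_1P_2 = (-2, -7, 16), P_1P_3 = (-12, -12, 6); a normal to Π is P_1P_2 × P_1P_3 = (150, -180, -60).
Using P_1: Π has equation 150x - 180y - 60z = -390.
cos θ = |n₁·n₂| / (|n₁||n₂|) = |600| / (√58500 · √41).
θ = arccos(0.38742) ≈ 67.2°.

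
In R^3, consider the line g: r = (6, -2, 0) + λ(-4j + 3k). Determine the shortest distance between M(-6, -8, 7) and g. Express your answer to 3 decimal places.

12.166

Taking (6, -2, 0) on g with direction v = (0, -4, 3): w = M − (6, -2, 0) = (-12, -6, 7), and w × v = (10, 36, 48).
Distance = |w × v| / |v| = √3700 / √25 ≈ 12.166.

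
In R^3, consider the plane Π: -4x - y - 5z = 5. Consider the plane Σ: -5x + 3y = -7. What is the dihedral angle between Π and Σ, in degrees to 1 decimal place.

63.3

cos θ = |n₁·n₂| / (|n₁||n₂|) = |17| / (√42 · √34).
θ = arccos(0.44987) ≈ 63.3°.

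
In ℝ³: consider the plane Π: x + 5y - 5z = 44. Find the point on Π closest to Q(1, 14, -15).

(-1, 4, -5)

Foot = Q − λn with λ = (n·Q − d)/|n|² = (146 − 44)/51 = 2.
Foot = (1, 14, -15) − 2·(1, 5, -5) = (-1, 4, -5).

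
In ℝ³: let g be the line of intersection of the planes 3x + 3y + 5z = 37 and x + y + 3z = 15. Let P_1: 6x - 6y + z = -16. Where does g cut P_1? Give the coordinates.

(3, 6, 2)

Direction of g: (3, 3, 5) × (1, 1, 3) = (4, -4, 0).
A point on g: solving the two plane equations with x = 9 gives (9, 0, 2).
Substitute r = (9, 0, 2) + t(4, -4, 0) into the plane: 56 + 48t = -16, so t = -3/2.
Intersection: (9, 0, 2) + (-3/2)·(4, -4, 0) = (3, 6, 2).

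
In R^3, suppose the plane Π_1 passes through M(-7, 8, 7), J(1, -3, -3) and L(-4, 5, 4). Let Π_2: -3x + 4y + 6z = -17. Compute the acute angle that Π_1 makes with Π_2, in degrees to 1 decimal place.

MJ = (8, -11, -10), ML = (3, -3, -3); a normal to Π_1 is MJ × ML = (3, -6, 9).
Using M: Π_1 has equation 3x - 6y + 9z = -6.
cos θ = |n₁·n₂| / (|n₁||n₂|) = |21| / (√126 · √61).
θ = arccos(0.23954) ≈ 76.1°.

76.1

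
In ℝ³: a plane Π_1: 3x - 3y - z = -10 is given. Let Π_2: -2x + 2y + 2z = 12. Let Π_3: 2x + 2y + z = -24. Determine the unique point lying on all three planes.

Solving the 3×3 linear system 3x - 3y - z = -10, -2x + 2y + 2z = 12, 2x + 2y + z = -24 (e.g. by elimination or Cramer's rule, determinant = -16) gives (-8, -6, 4).

(-8, -6, 4)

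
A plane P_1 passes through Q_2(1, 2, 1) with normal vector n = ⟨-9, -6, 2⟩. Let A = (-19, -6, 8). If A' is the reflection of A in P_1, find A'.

P_1: n·r = n·Q_2 gives -9x - 6y + 2z = -19.
λ = (n·A − d)/|n|² = (223 − (-19))/121 = 2.
Reflection = A − 2λn = (-19, -6, 8) − 4·(-9, -6, 2) = (17, 18, 0).

(17, 18, 0)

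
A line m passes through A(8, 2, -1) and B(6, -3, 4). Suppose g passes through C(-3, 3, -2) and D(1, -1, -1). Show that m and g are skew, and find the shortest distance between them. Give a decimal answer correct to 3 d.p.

4.426

A direction vector for m is B − A = (-2, -5, 5).
A direction vector for g is D − C = (4, -4, 1).
Common perpendicular direction n = (-2, -5, 5) × (4, -4, 1) = (15, 22, 28).
With w = (-3, 3, -2) − (8, 2, -1) = (-11, 1, -1), w · n = -171.
Since n ≠ 0 the lines are not parallel, and w · n = -171 ≠ 0 so they do not intersect; hence they are skew.
Distance = |w · n| / |n| = |-171| / √1493 ≈ 4.426.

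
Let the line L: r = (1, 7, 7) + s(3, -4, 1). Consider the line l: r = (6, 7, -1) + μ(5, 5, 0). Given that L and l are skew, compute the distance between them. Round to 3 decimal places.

8.542

Common perpendicular direction n = (3, -4, 1) × (5, 5, 0) = (-5, 5, 35).
With w = (6, 7, -1) − (1, 7, 7) = (5, 0, -8), w · n = -305.
Distance = |w · n| / |n| = |-305| / √1275 ≈ 8.542.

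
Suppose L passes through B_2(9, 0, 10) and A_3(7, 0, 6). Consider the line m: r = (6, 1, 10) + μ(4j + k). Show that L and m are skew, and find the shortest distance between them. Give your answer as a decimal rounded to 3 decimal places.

2.556

A direction vector for L is A_3 − B_2 = (-2, 0, -4).
Common perpendicular direction n = (-2, 0, -4) × (0, 4, 1) = (16, 2, -8).
With w = (6, 1, 10) − (9, 0, 10) = (-3, 1, 0), w · n = -46.
Since n ≠ 0 the lines are not parallel, and w · n = -46 ≠ 0 so they do not intersect; hence they are skew.
Distance = |w · n| / |n| = |-46| / √324 ≈ 2.556.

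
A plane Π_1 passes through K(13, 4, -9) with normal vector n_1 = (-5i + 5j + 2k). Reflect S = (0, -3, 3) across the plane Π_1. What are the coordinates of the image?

Π_1: n_1·r = n_1·K gives -5x + 5y + 2z = -63.
λ = (n·S − d)/|n|² = (-9 − (-63))/54 = 1.
Reflection = S − 2λn = (0, -3, 3) − 2·(-5, 5, 2) = (10, -13, -1).

(10, -13, -1)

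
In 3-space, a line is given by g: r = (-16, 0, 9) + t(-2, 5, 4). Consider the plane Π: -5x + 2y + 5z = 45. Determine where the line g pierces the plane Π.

(-12, -10, 1)

Substitute r = (-16, 0, 9) + t(-2, 5, 4) into the plane: 125 + 40t = 45, so t = -2.
Intersection: (-16, 0, 9) + (-2)·(-2, 5, 4) = (-12, -10, 1).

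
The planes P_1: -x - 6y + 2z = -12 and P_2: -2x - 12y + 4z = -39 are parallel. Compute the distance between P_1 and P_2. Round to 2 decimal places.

Rescale P_2 by 1/2: -x - 6y + 2z = -39/2. Then distance = |-12 − (-39/2)| / √41 ≈ 1.17.

1.17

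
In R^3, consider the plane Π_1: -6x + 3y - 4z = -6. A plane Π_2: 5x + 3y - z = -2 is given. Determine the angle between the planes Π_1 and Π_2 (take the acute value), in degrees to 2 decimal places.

cos θ = |n₁·n₂| / (|n₁||n₂|) = |-17| / (√61 · √35).
θ = arccos(0.36792) ≈ 68.41°.

68.41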